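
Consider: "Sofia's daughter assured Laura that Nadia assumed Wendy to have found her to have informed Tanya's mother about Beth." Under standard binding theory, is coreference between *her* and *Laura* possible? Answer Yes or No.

Yes

*Laura* is an R-expression; Principle C requires it to be free (not bound by any c-commanding expression).
— her: subject of the clause headed by 'informed'; the pronoun does not c-command the R-expression — coreference allowed.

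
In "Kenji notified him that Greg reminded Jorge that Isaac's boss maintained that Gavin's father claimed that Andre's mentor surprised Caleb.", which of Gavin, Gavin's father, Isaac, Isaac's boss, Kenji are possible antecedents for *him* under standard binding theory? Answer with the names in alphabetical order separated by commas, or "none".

*him* is a pronoun; Principle B requires it to be free in its binding domain — the matrix clause.
— Gavin: possessor inside the subject DP of the clause headed by 'claimed'; is c-commanded by the pronoun; coreference would bind this R-expression — blocked (Principle C).
— Gavin's father: subject of the clause headed by 'claimed'; is c-commanded by the pronoun; coreference would bind this R-expression — blocked (Principle C).
— Isaac: possessor inside the subject DP of the clause headed by 'maintained'; is c-commanded by the pronoun; coreference would bind this R-expression — blocked (Principle C).
— Isaac's boss: subject of the clause headed by 'maintained'; is c-commanded by the pronoun; coreference would bind this R-expression — blocked (Principle C).
— Kenji: subject of the matrix clause; c-commands the pronoun within its binding domain — blocked (Principle B).

none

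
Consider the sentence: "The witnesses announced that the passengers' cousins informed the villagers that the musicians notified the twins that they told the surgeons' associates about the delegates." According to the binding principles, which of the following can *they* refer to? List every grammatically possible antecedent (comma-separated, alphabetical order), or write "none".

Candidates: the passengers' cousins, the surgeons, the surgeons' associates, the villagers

the passengers' cousins, the villagers

*they* is a pronoun; Principle B requires it to be free in its binding domain — the clause headed by 'told'.
— the passengers' cousins: subject of the clause headed by 'informed'; c-commands the pronoun but lies outside its binding domain — allowed.
— the surgeons: possessor inside the object DP of the clause headed by 'told'; is c-commanded by the pronoun; coreference would bind this R-expression — blocked (Principle C).
— the surgeons' associates: object of the clause headed by 'told'; is c-commanded by the pronoun; coreference would bind this R-expression — blocked (Principle C).
— the villagers: object of the clause headed by 'informed'; c-commands the pronoun but lies outside its binding domain — allowed.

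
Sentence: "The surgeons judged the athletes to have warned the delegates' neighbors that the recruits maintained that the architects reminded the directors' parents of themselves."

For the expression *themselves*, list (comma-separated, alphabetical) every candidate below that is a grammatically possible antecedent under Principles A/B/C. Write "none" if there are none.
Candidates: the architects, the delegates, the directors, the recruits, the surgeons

the architects

*themselves* is a reflexive; Principle A requires it to be bound within its binding domain — the clause headed by 'reminded'.
— the architects: subject of the clause headed by 'reminded'; c-commands the reflexive within its binding domain — allowed (Principle A).
— the delegates: possessor inside the object DP of the clause headed by 'warned'; does not c-command the reflexive — cannot bind it (Principle A).
— the directors: possessor inside the object DP of the clause headed by 'reminded'; does not c-command the reflexive — cannot bind it (Principle A).
— the recruits: subject of the clause headed by 'maintained'; c-commands the reflexive but lies outside its binding domain — cannot bind it (Principle A).
— the surgeons: subject of the matrix clause; c-commands the reflexive but lies outside its binding domain — cannot bind it (Principle A).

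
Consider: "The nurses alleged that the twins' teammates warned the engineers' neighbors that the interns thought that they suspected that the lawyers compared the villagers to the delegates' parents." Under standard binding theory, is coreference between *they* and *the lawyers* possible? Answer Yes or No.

*the lawyers* is an R-expression; Principle C requires it to be free (not bound by any c-commanding expression).
— they: subject of the clause headed by 'suspected'; the pronoun c-commands the R-expression — coreference blocked (Principle C).

No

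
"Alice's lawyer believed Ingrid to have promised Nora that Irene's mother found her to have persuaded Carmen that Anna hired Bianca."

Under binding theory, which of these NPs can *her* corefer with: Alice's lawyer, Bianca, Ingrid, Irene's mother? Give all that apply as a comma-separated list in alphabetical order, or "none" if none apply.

Alice's lawyer, Ingrid

*her* is a pronoun; Principle B requires it to be free in its binding domain — the clause headed by 'found'.
— Alice's lawyer: subject of the matrix clause; c-commands the pronoun but lies outside its binding domain — allowed.
— Bianca: object of the clause headed by 'hired'; is c-commanded by the pronoun; coreference would bind this R-expression — blocked (Principle C).
— Ingrid: subject of the clause headed by 'promised'; c-commands the pronoun but lies outside its binding domain — allowed.
— Irene's mother: subject of the clause headed by 'found'; c-commands the pronoun within its binding domain — blocked (Principle B).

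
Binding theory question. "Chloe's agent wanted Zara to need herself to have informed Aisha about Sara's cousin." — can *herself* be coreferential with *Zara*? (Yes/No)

Yes

*herself* is a reflexive; Principle A requires it to be bound within its binding domain — the clause headed by 'need'.
— Zara: subject of the clause headed by 'need'; c-commands the reflexive within its binding domain — allowed (Principle A).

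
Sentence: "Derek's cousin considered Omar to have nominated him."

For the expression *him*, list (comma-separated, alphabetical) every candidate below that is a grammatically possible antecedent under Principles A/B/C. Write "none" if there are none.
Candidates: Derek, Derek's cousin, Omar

Derek, Derek's cousin

*him* is a pronoun; Principle B requires it to be free in its binding domain — the clause headed by 'nominated'.
— Derek: possessor inside the subject DP of the matrix clause; does not c-command the pronoun — Principle B does not apply; allowed.
— Derek's cousin: subject of the matrix clause; c-commands the pronoun but lies outside its binding domain — allowed.
— Omar: subject of the clause headed by 'nominated'; c-commands the pronoun within its binding domain — blocked (Principle B).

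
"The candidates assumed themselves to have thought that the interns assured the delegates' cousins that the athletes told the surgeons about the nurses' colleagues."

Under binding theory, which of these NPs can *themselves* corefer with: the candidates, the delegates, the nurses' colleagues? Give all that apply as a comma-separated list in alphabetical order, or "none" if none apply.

*themselves* is a reflexive; Principle A requires it to be bound within its binding domain — the matrix clause.
— the candidates: subject of the matrix clause; c-commands the reflexive within its binding domain — allowed (Principle A).
— the delegates: possessor inside the object DP of the clause headed by 'assured'; does not c-command the reflexive — cannot bind it (Principle A).
— the nurses' colleagues: second object of the clause headed by 'told'; does not c-command the reflexive — cannot bind it (Principle A).

the candidates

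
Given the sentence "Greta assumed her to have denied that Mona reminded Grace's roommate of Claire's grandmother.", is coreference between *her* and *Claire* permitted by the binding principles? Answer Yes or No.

No

*her* is a pronoun; Principle B requires it to be free in its binding domain — the matrix clause.
— Claire: possessor inside the second object DP of the clause headed by 'reminded'; is c-commanded by the pronoun; coreference would bind this R-expression — blocked (Principle C).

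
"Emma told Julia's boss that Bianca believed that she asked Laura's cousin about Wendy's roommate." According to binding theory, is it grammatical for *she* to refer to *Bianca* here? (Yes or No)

Yes

*Bianca* is an R-expression; Principle C requires it to be free (not bound by any c-commanding expression).
— she: subject of the clause headed by 'asked'; the pronoun does not c-command the R-expression — coreference allowed.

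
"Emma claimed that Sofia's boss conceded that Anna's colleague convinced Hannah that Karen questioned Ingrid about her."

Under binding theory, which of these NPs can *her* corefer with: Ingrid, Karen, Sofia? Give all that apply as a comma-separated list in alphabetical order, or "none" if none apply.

*her* is a pronoun; Principle B requires it to be free in its binding domain — the clause headed by 'questioned'.
— Ingrid: object of the clause headed by 'questioned'; c-commands the pronoun within its binding domain — blocked (Principle B).
— Karen: subject of the clause headed by 'questioned'; c-commands the pronoun within its binding domain — blocked (Principle B).
— Sofia: possessor inside the subject DP of the clause headed by 'conceded'; does not c-command the pronoun — Principle B does not apply; allowed.

Sofia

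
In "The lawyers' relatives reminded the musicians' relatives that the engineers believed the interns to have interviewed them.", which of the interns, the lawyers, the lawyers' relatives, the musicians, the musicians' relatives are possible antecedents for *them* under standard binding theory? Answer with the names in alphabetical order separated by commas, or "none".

*them* is a pronoun; Principle B requires it to be free in its binding domain — the clause headed by 'interviewed'.
— the interns: subject of the clause headed by 'interviewed'; c-commands the pronoun within its binding domain — blocked (Principle B).
— the lawyers: possessor inside the subject DP of the matrix clause; does not c-command the pronoun — Principle B does not apply; allowed.
— the lawyers' relatives: subject of the matrix clause; c-commands the pronoun but lies outside its binding domain — allowed.
— the musicians: possessor inside the object DP of the matrix clause; does not c-command the pronoun — Principle B does not apply; allowed.
— the musicians' relatives: object of the matrix clause; c-commands the pronoun but lies outside its binding domain — allowed.

the lawyers, the lawyers' relatives, the musicians, the musicians' relatives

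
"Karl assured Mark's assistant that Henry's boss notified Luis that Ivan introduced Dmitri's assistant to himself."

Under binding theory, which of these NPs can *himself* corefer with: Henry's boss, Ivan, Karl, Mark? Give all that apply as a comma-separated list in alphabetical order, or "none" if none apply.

Ivan

*himself* is a reflexive; Principle A requires it to be bound within its binding domain — the clause headed by 'introduced'.
— Henry's boss: subject of the clause headed by 'notified'; c-commands the reflexive but lies outside its binding domain — cannot bind it (Principle A).
— Ivan: subject of the clause headed by 'introduced'; c-commands the reflexive within its binding domain — allowed (Principle A).
— Karl: subject of the matrix clause; c-commands the reflexive but lies outside its binding domain — cannot bind it (Principle A).
— Mark: possessor inside the object DP of the matrix clause; does not c-command the reflexive — cannot bind it (Principle A).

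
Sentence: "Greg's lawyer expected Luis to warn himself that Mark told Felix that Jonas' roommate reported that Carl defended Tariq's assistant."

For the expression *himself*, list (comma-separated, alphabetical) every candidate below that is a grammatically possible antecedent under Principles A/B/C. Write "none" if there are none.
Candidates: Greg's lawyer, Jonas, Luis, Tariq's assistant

Luis

*himself* is a reflexive; Principle A requires it to be bound within its binding domain — the clause headed by 'warn'.
— Greg's lawyer: subject of the matrix clause; c-commands the reflexive but lies outside its binding domain — cannot bind it (Principle A).
— Jonas: possessor inside the subject DP of the clause headed by 'reported'; does not c-command the reflexive — cannot bind it (Principle A).
— Luis: subject of the clause headed by 'warn'; c-commands the reflexive within its binding domain — allowed (Principle A).
— Tariq's assistant: object of the clause headed by 'defended'; does not c-command the reflexive — cannot bind it (Principle A).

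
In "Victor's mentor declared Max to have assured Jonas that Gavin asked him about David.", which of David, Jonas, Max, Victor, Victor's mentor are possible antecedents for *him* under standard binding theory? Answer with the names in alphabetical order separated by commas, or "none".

Jonas, Max, Victor, Victor's mentor

*him* is a pronoun; Principle B requires it to be free in its binding domain — the clause headed by 'asked'.
— David: second object of the clause headed by 'asked'; is c-commanded by the pronoun; coreference would bind this R-expression — blocked (Principle C).
— Jonas: object of the clause headed by 'assured'; c-commands the pronoun but lies outside its binding domain — allowed.
— Max: subject of the clause headed by 'assured'; c-commands the pronoun but lies outside its binding domain — allowed.
— Victor: possessor inside the subject DP of the matrix clause; does not c-command the pronoun — Principle B does not apply; allowed.
— Victor's mentor: subject of the matrix clause; c-commands the pronoun but lies outside its binding domain — allowed.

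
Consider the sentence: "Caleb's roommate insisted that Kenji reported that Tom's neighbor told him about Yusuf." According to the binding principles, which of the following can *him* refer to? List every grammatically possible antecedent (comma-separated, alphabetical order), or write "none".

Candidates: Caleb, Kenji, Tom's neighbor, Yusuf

*him* is a pronoun; Principle B requires it to be free in its binding domain — the clause headed by 'told'.
— Caleb: possessor inside the subject DP of the matrix clause; does not c-command the pronoun — Principle B does not apply; allowed.
— Kenji: subject of the clause headed by 'reported'; c-commands the pronoun but lies outside its binding domain — allowed.
— Tom's neighbor: subject of the clause headed by 'told'; c-commands the pronoun within its binding domain — blocked (Principle B).
— Yusuf: second object of the clause headed by 'told'; is c-commanded by the pronoun; coreference would bind this R-expression — blocked (Principle C).

Caleb, Kenji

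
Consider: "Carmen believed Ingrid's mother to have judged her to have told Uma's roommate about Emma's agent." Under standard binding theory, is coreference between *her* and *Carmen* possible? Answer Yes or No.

*Carmen* is an R-expression; Principle C requires it to be free (not bound by any c-commanding expression).
— her: subject of the clause headed by 'told'; the pronoun does not c-command the R-expression — coreference allowed.

Yes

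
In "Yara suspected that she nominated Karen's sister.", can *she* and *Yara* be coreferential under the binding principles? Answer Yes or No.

*Yara* is an R-expression; Principle C requires it to be free (not bound by any c-commanding expression).
— she: subject of the clause headed by 'nominated'; the pronoun does not c-command the R-expression — coreference allowed.

Yes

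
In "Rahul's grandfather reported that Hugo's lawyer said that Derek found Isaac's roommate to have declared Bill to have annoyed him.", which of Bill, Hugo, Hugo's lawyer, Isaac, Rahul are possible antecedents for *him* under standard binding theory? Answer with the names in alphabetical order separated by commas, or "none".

Hugo, Hugo's lawyer, Isaac, Rahul

*him* is a pronoun; Principle B requires it to be free in its binding domain — the clause headed by 'annoyed'.
— Bill: subject of the clause headed by 'annoyed'; c-commands the pronoun within its binding domain — blocked (Principle B).
— Hugo: possessor inside the subject DP of the clause headed by 'said'; does not c-command the pronoun — Principle B does not apply; allowed.
— Hugo's lawyer: subject of the clause headed by 'said'; c-commands the pronoun but lies outside its binding domain — allowed.
— Isaac: possessor inside the subject DP of the clause headed by 'declared'; does not c-command the pronoun — Principle B does not apply; allowed.
— Rahul: possessor inside the subject DP of the matrix clause; does not c-command the pronoun — Principle B does not apply; allowed.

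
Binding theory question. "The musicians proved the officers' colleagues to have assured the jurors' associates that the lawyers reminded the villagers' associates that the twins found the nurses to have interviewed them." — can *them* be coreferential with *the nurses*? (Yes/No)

*them* is a pronoun; Principle B requires it to be free in its binding domain — the clause headed by 'interviewed'.
— the nurses: subject of the clause headed by 'interviewed'; c-commands the pronoun within its binding domain — blocked (Principle B).

No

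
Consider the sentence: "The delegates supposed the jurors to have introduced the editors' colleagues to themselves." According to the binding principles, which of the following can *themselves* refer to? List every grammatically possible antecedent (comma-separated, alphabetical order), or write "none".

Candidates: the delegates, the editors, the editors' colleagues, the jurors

the editors' colleagues, the jurors

*themselves* is a reflexive; Principle A requires it to be bound within its binding domain — the clause headed by 'introduced'.
— the delegates: subject of the matrix clause; c-commands the reflexive but lies outside its binding domain — cannot bind it (Principle A).
— the editors: possessor inside the object DP of the clause headed by 'introduced'; does not c-command the reflexive — cannot bind it (Principle A).
— the editors' colleagues: object of the clause headed by 'introduced'; c-commands the reflexive within its binding domain — allowed (Principle A).
— the jurors: subject of the clause headed by 'introduced'; c-commands the reflexive within its binding domain — allowed (Principle A).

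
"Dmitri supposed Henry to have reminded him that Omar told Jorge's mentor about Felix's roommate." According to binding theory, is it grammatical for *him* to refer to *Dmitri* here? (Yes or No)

Yes

*Dmitri* is an R-expression; Principle C requires it to be free (not bound by any c-commanding expression).
— him: object of the clause headed by 'reminded'; the pronoun does not c-command the R-expression — coreference allowed.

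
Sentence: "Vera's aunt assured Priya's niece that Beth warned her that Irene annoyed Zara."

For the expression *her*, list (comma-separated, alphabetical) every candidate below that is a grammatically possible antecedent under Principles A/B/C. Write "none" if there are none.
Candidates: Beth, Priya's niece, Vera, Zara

*her* is a pronoun; Principle B requires it to be free in its binding domain — the clause headed by 'warned'.
— Beth: subject of the clause headed by 'warned'; c-commands the pronoun within its binding domain — blocked (Principle B).
— Priya's niece: object of the matrix clause; c-commands the pronoun but lies outside its binding domain — allowed.
— Vera: possessor inside the subject DP of the matrix clause; does not c-command the pronoun — Principle B does not apply; allowed.
— Zara: object of the clause headed by 'annoyed'; is c-commanded by the pronoun; coreference would bind this R-expression — blocked (Principle C).

Priya's niece, Vera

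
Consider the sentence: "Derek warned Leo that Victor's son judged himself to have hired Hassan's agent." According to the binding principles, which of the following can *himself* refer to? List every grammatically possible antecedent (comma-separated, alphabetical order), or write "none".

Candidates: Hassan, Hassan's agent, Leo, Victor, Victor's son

Victor's son

*himself* is a reflexive; Principle A requires it to be bound within its binding domain — the clause headed by 'judged'.
— Hassan: possessor inside the object DP of the clause headed by 'hired'; does not c-command the reflexive — cannot bind it (Principle A).
— Hassan's agent: object of the clause headed by 'hired'; does not c-command the reflexive — cannot bind it (Principle A).
— Leo: object of the matrix clause; c-commands the reflexive but lies outside its binding domain — cannot bind it (Principle A).
— Victor: possessor inside the subject DP of the clause headed by 'judged'; does not c-command the reflexive — cannot bind it (Principle A).
— Victor's son: subject of the clause headed by 'judged'; c-commands the reflexive within its binding domain — allowed (Principle A).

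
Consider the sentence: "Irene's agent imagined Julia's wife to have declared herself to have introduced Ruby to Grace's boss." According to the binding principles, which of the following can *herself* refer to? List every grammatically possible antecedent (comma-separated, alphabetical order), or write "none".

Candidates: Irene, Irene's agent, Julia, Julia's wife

Julia's wife

*herself* is a reflexive; Principle A requires it to be bound within its binding domain — the clause headed by 'declared'.
— Irene: possessor inside the subject DP of the matrix clause; does not c-command the reflexive — cannot bind it (Principle A).
— Irene's agent: subject of the matrix clause; c-commands the reflexive but lies outside its binding domain — cannot bind it (Principle A).
— Julia: possessor inside the subject DP of the clause headed by 'declared'; does not c-command the reflexive — cannot bind it (Principle A).
— Julia's wife: subject of the clause headed by 'declared'; c-commands the reflexive within its binding domain — allowed (Principle A).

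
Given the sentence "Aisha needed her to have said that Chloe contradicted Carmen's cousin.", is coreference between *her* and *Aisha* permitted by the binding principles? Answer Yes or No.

*her* is a pronoun; Principle B requires it to be free in its binding domain — the matrix clause.
— Aisha: subject of the matrix clause; c-commands the pronoun within its binding domain — blocked (Principle B).

No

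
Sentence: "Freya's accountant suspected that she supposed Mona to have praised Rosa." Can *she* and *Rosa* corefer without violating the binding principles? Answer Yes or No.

No

*Rosa* is an R-expression; Principle C requires it to be free (not bound by any c-commanding expression).
— she: subject of the clause headed by 'supposed'; the pronoun c-commands the R-expression — coreference blocked (Principle C).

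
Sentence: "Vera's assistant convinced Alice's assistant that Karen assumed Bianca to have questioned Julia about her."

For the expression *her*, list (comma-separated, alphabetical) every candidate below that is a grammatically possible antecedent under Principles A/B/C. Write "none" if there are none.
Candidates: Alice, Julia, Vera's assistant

Alice, Vera's assistant

*her* is a pronoun; Principle B requires it to be free in its binding domain — the clause headed by 'questioned'.
— Alice: possessor inside the object DP of the matrix clause; does not c-command the pronoun — Principle B does not apply; allowed.
— Julia: object of the clause headed by 'questioned'; c-commands the pronoun within its binding domain — blocked (Principle B).
— Vera's assistant: subject of the matrix clause; c-commands the pronoun but lies outside its binding domain — allowed.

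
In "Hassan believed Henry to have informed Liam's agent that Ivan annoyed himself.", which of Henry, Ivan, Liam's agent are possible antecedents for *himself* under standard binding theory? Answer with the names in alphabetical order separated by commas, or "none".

*himself* is a reflexive; Principle A requires it to be bound within its binding domain — the clause headed by 'annoyed'.
— Henry: subject of the clause headed by 'informed'; c-commands the reflexive but lies outside its binding domain — cannot bind it (Principle A).
— Ivan: subject of the clause headed by 'annoyed'; c-commands the reflexive within its binding domain — allowed (Principle A).
— Liam's agent: object of the clause headed by 'informed'; c-commands the reflexive but lies outside its binding domain — cannot bind it (Principle A).

Ivan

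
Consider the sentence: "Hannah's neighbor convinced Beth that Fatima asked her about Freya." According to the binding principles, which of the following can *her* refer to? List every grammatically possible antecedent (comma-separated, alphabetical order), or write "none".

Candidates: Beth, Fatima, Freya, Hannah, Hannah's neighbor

*her* is a pronoun; Principle B requires it to be free in its binding domain — the clause headed by 'asked'.
— Beth: object of the matrix clause; c-commands the pronoun but lies outside its binding domain — allowed.
— Fatima: subject of the clause headed by 'asked'; c-commands the pronoun within its binding domain — blocked (Principle B).
— Freya: second object of the clause headed by 'asked'; is c-commanded by the pronoun; coreference would bind this R-expression — blocked (Principle C).
— Hannah: possessor inside the subject DP of the matrix clause; does not c-command the pronoun — Principle B does not apply; allowed.
— Hannah's neighbor: subject of the matrix clause; c-commands the pronoun but lies outside its binding domain — allowed.

Beth, Hannah, Hannah's neighbor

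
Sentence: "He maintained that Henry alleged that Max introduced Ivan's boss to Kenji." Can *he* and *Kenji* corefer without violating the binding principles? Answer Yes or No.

No

*Kenji* is an R-expression; Principle C requires it to be free (not bound by any c-commanding expression).
— he: subject of the matrix clause; the pronoun c-commands the R-expression — coreference blocked (Principle C).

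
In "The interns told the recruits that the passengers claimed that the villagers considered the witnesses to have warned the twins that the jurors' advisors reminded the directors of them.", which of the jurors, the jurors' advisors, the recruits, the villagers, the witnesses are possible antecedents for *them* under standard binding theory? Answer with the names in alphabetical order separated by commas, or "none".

the jurors, the recruits, the villagers, the witnesses

*them* is a pronoun; Principle B requires it to be free in its binding domain — the clause headed by 'reminded'.
— the jurors: possessor inside the subject DP of the clause headed by 'reminded'; does not c-command the pronoun — Principle B does not apply; allowed.
— the jurors' advisors: subject of the clause headed by 'reminded'; c-commands the pronoun within its binding domain — blocked (Principle B).
— the recruits: object of the matrix clause; c-commands the pronoun but lies outside its binding domain — allowed.
— the villagers: subject of the clause headed by 'considered'; c-commands the pronoun but lies outside its binding domain — allowed.
— the witnesses: subject of the clause headed by 'warned'; c-commands the pronoun but lies outside its binding domain — allowed.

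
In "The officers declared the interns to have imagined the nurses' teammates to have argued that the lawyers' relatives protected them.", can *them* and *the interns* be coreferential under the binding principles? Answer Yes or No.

*the interns* is an R-expression; Principle C requires it to be free (not bound by any c-commanding expression).
— them: object of the clause headed by 'protected'; the pronoun does not c-command the R-expression — coreference allowed.

Yes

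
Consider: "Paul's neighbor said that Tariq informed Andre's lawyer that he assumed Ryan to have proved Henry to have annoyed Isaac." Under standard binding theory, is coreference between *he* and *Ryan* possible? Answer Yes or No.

*Ryan* is an R-expression; Principle C requires it to be free (not bound by any c-commanding expression).
— he: subject of the clause headed by 'assumed'; the pronoun c-commands the R-expression — coreference blocked (Principle C).

No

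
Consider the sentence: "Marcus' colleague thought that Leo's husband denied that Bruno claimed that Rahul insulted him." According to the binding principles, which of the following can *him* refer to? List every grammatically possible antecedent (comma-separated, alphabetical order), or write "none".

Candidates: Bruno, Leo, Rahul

Bruno, Leo

*him* is a pronoun; Principle B requires it to be free in its binding domain — the clause headed by 'insulted'.
— Bruno: subject of the clause headed by 'claimed'; c-commands the pronoun but lies outside its binding domain — allowed.
— Leo: possessor inside the subject DP of the clause headed by 'denied'; does not c-command the pronoun — Principle B does not apply; allowed.
— Rahul: subject of the clause headed by 'insulted'; c-commands the pronoun within its binding domain — blocked (Principle B).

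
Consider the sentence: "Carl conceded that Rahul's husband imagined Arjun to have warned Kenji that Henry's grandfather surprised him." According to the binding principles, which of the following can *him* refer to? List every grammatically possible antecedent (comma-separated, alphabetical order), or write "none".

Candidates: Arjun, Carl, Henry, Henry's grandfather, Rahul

*him* is a pronoun; Principle B requires it to be free in its binding domain — the clause headed by 'surprised'.
— Arjun: subject of the clause headed by 'warned'; c-commands the pronoun but lies outside its binding domain — allowed.
— Carl: subject of the matrix clause; c-commands the pronoun but lies outside its binding domain — allowed.
— Henry: possessor inside the subject DP of the clause headed by 'surprised'; does not c-command the pronoun — Principle B does not apply; allowed.
— Henry's grandfather: subject of the clause headed by 'surprised'; c-commands the pronoun within its binding domain — blocked (Principle B).
— Rahul: possessor inside the subject DP of the clause headed by 'imagined'; does not c-command the pronoun — Principle B does not apply; allowed.

Arjun, Carl, Henry, Rahul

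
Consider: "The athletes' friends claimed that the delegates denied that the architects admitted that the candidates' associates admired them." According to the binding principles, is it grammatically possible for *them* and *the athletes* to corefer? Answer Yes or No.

Yes

*them* is a pronoun; Principle B requires it to be free in its binding domain — the clause headed by 'admired'.
— the athletes: possessor inside the subject DP of the matrix clause; does not c-command the pronoun — Principle B does not apply; allowed.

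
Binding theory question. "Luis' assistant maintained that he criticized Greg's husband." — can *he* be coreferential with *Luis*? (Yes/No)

*he* is a pronoun; Principle B requires it to be free in its binding domain — the clause headed by 'criticized'.
— Luis: possessor inside the subject DP of the matrix clause; does not c-command the pronoun — Principle B does not apply; allowed.

Yes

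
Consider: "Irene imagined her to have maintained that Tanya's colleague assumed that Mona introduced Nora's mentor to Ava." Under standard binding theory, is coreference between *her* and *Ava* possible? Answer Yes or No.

*Ava* is an R-expression; Principle C requires it to be free (not bound by any c-commanding expression).
— her: subject of the clause headed by 'maintained'; the pronoun c-commands the R-expression — coreference blocked (Principle C).

No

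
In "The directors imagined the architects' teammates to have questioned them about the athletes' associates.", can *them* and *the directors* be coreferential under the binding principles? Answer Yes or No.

Yes

*the directors* is an R-expression; Principle C requires it to be free (not bound by any c-commanding expression).
— them: object of the clause headed by 'questioned'; the pronoun does not c-command the R-expression — coreference allowed.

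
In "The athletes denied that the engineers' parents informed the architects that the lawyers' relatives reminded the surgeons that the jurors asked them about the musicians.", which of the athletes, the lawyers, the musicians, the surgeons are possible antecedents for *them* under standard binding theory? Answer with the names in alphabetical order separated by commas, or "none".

the athletes, the lawyers, the surgeons

*them* is a pronoun; Principle B requires it to be free in its binding domain — the clause headed by 'asked'.
— the athletes: subject of the matrix clause; c-commands the pronoun but lies outside its binding domain — allowed.
— the lawyers: possessor inside the subject DP of the clause headed by 'reminded'; does not c-command the pronoun — Principle B does not apply; allowed.
— the musicians: second object of the clause headed by 'asked'; is c-commanded by the pronoun; coreference would bind this R-expression — blocked (Principle C).
— the surgeons: object of the clause headed by 'reminded'; c-commands the pronoun but lies outside its binding domain — allowed.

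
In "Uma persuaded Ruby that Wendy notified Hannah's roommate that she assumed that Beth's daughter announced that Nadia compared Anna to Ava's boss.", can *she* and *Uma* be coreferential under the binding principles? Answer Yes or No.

*Uma* is an R-expression; Principle C requires it to be free (not bound by any c-commanding expression).
— she: subject of the clause headed by 'assumed'; the pronoun does not c-command the R-expression — coreference allowed.

Yes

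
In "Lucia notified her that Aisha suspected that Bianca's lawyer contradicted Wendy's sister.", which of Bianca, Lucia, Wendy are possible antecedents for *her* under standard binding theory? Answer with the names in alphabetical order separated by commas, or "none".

none

*her* is a pronoun; Principle B requires it to be free in its binding domain — the matrix clause.
— Bianca: possessor inside the subject DP of the clause headed by 'contradicted'; is c-commanded by the pronoun; coreference would bind this R-expression — blocked (Principle C).
— Lucia: subject of the matrix clause; c-commands the pronoun within its binding domain — blocked (Principle B).
— Wendy: possessor inside the object DP of the clause headed by 'contradicted'; is c-commanded by the pronoun; coreference would bind this R-expression — blocked (Principle C).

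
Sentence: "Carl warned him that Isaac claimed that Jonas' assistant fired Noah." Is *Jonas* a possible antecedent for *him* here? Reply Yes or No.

No

*him* is a pronoun; Principle B requires it to be free in its binding domain — the matrix clause.
— Jonas: possessor inside the subject DP of the clause headed by 'fired'; is c-commanded by the pronoun; coreference would bind this R-expression — blocked (Principle C).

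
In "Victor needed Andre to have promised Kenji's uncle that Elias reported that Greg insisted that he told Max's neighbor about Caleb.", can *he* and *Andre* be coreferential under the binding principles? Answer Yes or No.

*Andre* is an R-expression; Principle C requires it to be free (not bound by any c-commanding expression).
— he: subject of the clause headed by 'told'; the pronoun does not c-command the R-expression — coreference allowed.

Yes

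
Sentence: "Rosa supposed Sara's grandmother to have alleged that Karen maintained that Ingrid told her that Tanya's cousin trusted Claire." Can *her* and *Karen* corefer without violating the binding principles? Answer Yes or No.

*Karen* is an R-expression; Principle C requires it to be free (not bound by any c-commanding expression).
— her: object of the clause headed by 'told'; the pronoun does not c-command the R-expression — coreference allowed.

Yes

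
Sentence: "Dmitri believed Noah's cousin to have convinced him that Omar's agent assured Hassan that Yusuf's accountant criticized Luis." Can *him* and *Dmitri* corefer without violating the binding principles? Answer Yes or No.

Yes

*Dmitri* is an R-expression; Principle C requires it to be free (not bound by any c-commanding expression).
— him: object of the clause headed by 'convinced'; the pronoun does not c-command the R-expression — coreference allowed.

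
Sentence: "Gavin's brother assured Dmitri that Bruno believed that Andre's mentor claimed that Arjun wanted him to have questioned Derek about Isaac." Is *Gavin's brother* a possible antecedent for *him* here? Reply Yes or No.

Yes

*him* is a pronoun; Principle B requires it to be free in its binding domain — the clause headed by 'wanted'.
— Gavin's brother: subject of the matrix clause; c-commands the pronoun but lies outside its binding domain — allowed.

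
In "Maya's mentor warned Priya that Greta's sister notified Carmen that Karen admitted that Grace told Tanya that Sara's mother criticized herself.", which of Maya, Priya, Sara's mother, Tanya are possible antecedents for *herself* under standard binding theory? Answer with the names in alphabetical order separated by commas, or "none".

*herself* is a reflexive; Principle A requires it to be bound within its binding domain — the clause headed by 'criticized'.
— Maya: possessor inside the subject DP of the matrix clause; does not c-command the reflexive — cannot bind it (Principle A).
— Priya: object of the matrix clause; c-commands the reflexive but lies outside its binding domain — cannot bind it (Principle A).
— Sara's mother: subject of the clause headed by 'criticized'; c-commands the reflexive within its binding domain — allowed (Principle A).
— Tanya: object of the clause headed by 'told'; c-commands the reflexive but lies outside its binding domain — cannot bind it (Principle A).

Sara's mother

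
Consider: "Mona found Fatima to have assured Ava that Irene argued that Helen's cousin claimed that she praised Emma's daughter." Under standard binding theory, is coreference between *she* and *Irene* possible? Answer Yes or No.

*Irene* is an R-expression; Principle C requires it to be free (not bound by any c-commanding expression).
— she: subject of the clause headed by 'praised'; the pronoun does not c-command the R-expression — coreference allowed.

Yes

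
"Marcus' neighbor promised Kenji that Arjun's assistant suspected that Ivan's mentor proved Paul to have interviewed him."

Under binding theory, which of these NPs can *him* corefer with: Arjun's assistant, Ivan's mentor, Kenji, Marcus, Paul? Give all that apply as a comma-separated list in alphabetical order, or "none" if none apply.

*him* is a pronoun; Principle B requires it to be free in its binding domain — the clause headed by 'interviewed'.
— Arjun's assistant: subject of the clause headed by 'suspected'; c-commands the pronoun but lies outside its binding domain — allowed.
— Ivan's mentor: subject of the clause headed by 'proved'; c-commands the pronoun but lies outside its binding domain — allowed.
— Kenji: object of the matrix clause; c-commands the pronoun but lies outside its binding domain — allowed.
— Marcus: possessor inside the subject DP of the matrix clause; does not c-command the pronoun — Principle B does not apply; allowed.
— Paul: subject of the clause headed by 'interviewed'; c-commands the pronoun within its binding domain — blocked (Principle B).

Arjun's assistant, Ivan's mentor, Kenji, Marcus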